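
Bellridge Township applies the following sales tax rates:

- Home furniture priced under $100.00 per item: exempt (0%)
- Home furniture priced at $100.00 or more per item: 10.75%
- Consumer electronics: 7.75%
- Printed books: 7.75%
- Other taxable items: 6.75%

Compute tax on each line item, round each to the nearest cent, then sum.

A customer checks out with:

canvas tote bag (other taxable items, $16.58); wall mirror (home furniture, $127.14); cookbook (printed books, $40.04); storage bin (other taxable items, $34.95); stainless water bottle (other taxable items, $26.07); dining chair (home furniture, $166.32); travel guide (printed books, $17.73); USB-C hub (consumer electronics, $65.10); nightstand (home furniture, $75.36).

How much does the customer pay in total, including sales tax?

Canvas tote bag $16.58: other taxable items → 6.75% → $1.12
Wall mirror $127.14: home furniture, $100.00 or more → 10.75% → $13.67
Cookbook $40.04: printed books → 7.75% → $3.10
Storage bin $34.95: other taxable items → 6.75% → $2.36
Stainless water bottle $26.07: other taxable items → 6.75% → $1.76
Dining chair $166.32: home furniture, $100.00 or more → 10.75% → $17.88
Travel guide $17.73: printed books → 7.75% → $1.37
USB-C hub $65.10: consumer electronics → 7.75% → $5.05
Nightstand $75.36: home furniture, under $100.00 → 0% → $0.00
Subtotal = $569.29; tax = $46.31; total due = $615.60

$615.60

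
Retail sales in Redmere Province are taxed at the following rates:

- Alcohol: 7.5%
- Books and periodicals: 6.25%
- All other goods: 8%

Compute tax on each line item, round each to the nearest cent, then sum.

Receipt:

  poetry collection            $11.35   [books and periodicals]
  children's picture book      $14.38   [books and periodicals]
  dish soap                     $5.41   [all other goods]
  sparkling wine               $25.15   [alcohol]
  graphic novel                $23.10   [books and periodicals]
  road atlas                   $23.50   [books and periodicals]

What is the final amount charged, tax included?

Poetry collection $11.35: books and periodicals → 6.25% → $0.71
Children's picture book $14.38: books and periodicals → 6.25% → $0.90
Dish soap $5.41: all other goods → 8% → $0.43
Sparkling wine $25.15: alcohol → 7.5% → $1.89
Graphic novel $23.10: books and periodicals → 6.25% → $1.44
Road atlas $23.50: books and periodicals → 6.25% → $1.47
Subtotal = $102.89; tax = $6.84; total due = $109.73

$109.73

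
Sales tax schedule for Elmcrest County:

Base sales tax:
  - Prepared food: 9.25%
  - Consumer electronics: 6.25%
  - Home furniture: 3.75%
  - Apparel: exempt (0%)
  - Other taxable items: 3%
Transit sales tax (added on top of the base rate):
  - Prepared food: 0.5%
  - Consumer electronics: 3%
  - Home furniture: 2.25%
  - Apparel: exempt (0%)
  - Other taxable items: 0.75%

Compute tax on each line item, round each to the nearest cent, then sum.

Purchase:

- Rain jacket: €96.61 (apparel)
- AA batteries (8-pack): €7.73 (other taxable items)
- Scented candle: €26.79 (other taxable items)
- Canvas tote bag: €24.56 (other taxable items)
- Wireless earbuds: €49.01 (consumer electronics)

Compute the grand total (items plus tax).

Rain jacket €96.61: apparel → 0% + 0% transit = 0% → €0.00
AA batteries (8-pack) €7.73: other taxable items → 3% + 0.75% transit = 3.75% → €0.29
Scented candle €26.79: other taxable items → 3% + 0.75% transit = 3.75% → €1.00
Canvas tote bag €24.56: other taxable items → 3% + 0.75% transit = 3.75% → €0.92
Wireless earbuds €49.01: consumer electronics → 6.25% + 3% transit = 9.25% → €4.53
Subtotal = €204.70; tax = €6.74; total due = €211.44

€211.44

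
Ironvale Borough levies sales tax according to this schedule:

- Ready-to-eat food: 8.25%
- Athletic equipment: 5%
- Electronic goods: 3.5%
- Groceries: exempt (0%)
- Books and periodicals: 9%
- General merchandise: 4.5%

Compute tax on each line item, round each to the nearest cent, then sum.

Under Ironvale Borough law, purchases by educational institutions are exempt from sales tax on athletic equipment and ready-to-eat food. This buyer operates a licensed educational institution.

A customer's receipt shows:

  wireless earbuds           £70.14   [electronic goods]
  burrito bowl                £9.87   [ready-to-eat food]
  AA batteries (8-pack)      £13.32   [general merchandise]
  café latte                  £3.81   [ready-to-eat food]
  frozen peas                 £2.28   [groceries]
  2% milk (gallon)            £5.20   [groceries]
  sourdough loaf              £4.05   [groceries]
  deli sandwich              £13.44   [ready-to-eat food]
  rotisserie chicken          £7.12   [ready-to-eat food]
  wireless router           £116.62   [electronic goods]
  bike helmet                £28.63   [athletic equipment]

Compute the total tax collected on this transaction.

£7.13

Wireless earbuds £70.14: electronic goods → 3.5% → £2.45
Burrito bowl £9.87: ready-to-eat food, buyer-exempt → 0% → £0.00
AA batteries (8-pack) £13.32: general merchandise → 4.5% → £0.60
Café latte £3.81: ready-to-eat food, buyer-exempt → 0% → £0.00
Frozen peas £2.28: groceries → 0% → £0.00
2% milk (gallon) £5.20: groceries → 0% → £0.00
Sourdough loaf £4.05: groceries → 0% → £0.00
Deli sandwich £13.44: ready-to-eat food, buyer-exempt → 0% → £0.00
Rotisserie chicken £7.12: ready-to-eat food, buyer-exempt → 0% → £0.00
Wireless router £116.62: electronic goods → 3.5% → £4.08
Bike helmet £28.63: athletic equipment, buyer-exempt → 0% → £0.00
Total tax = £2.45 + £0.60 + £4.08 = £7.13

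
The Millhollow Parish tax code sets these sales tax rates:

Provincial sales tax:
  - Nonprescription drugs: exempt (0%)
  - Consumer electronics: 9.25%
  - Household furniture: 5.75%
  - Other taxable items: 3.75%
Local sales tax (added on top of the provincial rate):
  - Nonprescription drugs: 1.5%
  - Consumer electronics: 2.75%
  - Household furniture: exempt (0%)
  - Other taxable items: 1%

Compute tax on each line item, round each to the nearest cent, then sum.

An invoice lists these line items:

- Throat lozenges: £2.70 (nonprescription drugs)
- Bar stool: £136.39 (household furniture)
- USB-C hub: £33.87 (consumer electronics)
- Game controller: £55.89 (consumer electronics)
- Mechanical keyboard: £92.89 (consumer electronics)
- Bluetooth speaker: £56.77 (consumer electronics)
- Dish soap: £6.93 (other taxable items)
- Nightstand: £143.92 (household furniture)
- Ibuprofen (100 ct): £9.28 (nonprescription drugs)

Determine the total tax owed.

Throat lozenges £2.70: nonprescription drugs → 0% + 1.5% local = 1.5% → £0.04
Bar stool £136.39: household furniture → 5.75% + 0% local = 5.75% → £7.84
USB-C hub £33.87: consumer electronics → 9.25% + 2.75% local = 12% → £4.06
Game controller £55.89: consumer electronics → 9.25% + 2.75% local = 12% → £6.71
Mechanical keyboard £92.89: consumer electronics → 9.25% + 2.75% local = 12% → £11.15
Bluetooth speaker £56.77: consumer electronics → 9.25% + 2.75% local = 12% → £6.81
Dish soap £6.93: other taxable items → 3.75% + 1% local = 4.75% → £0.33
Nightstand £143.92: household furniture → 5.75% + 0% local = 5.75% → £8.28
Ibuprofen (100 ct) £9.28: nonprescription drugs → 0% + 1.5% local = 1.5% → £0.14
Total tax = £0.04 + £7.84 + £4.06 + £6.71 + £11.15 + £6.81 + £0.33 + £8.28 + £0.14 = £45.36

£45.36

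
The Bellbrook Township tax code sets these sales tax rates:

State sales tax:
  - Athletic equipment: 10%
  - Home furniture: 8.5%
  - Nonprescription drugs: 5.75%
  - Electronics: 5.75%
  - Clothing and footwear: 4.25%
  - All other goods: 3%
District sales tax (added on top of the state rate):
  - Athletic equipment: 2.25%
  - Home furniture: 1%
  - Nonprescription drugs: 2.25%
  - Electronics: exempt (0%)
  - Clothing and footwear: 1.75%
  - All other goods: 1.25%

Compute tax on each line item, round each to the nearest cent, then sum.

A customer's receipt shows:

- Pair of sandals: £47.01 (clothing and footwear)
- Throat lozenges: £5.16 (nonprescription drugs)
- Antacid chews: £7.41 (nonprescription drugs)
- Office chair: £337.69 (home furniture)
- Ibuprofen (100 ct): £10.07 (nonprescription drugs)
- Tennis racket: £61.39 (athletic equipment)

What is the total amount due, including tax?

£512.96

Pair of sandals £47.01: clothing and footwear → 4.25% + 1.75% district = 6% → £2.82
Throat lozenges £5.16: nonprescription drugs → 5.75% + 2.25% district = 8% → £0.41
Antacid chews £7.41: nonprescription drugs → 5.75% + 2.25% district = 8% → £0.59
Office chair £337.69: home furniture → 8.5% + 1% district = 9.5% → £32.08
Ibuprofen (100 ct) £10.07: nonprescription drugs → 5.75% + 2.25% district = 8% → £0.81
Tennis racket £61.39: athletic equipment → 10% + 2.25% district = 12.25% → £7.52
Subtotal = £468.73; tax = £44.23; total due = £512.96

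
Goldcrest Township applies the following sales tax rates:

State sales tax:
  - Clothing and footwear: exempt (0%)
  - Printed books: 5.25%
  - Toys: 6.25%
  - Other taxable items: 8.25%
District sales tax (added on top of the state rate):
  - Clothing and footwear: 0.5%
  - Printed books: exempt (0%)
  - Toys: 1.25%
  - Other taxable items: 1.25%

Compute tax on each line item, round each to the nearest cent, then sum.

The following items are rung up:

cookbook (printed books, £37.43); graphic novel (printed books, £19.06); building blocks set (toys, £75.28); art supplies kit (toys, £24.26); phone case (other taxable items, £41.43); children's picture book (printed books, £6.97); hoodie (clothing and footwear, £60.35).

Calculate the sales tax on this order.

£15.05

Cookbook £37.43: printed books → 5.25% + 0% district = 5.25% → £1.97
Graphic novel £19.06: printed books → 5.25% + 0% district = 5.25% → £1.00
Building blocks set £75.28: toys → 6.25% + 1.25% district = 7.5% → £5.65
Art supplies kit £24.26: toys → 6.25% + 1.25% district = 7.5% → £1.82
Phone case £41.43: other taxable items → 8.25% + 1.25% district = 9.5% → £3.94
Children's picture book £6.97: printed books → 5.25% + 0% district = 5.25% → £0.37
Hoodie £60.35: clothing and footwear → 0% + 0.5% district = 0.5% → £0.30
Total tax = £1.97 + £1.00 + £5.65 + £1.82 + £3.94 + £0.37 + £0.30 = £15.05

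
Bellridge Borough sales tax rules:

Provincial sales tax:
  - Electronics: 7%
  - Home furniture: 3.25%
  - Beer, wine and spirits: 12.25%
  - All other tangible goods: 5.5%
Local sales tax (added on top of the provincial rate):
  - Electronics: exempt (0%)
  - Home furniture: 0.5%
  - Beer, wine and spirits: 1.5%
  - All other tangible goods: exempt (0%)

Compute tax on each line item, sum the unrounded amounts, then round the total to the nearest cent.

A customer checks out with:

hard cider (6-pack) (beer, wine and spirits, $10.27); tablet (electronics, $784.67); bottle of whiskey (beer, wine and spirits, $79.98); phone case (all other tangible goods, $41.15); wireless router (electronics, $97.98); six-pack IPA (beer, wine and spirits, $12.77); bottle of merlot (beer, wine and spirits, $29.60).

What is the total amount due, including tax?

Hard cider (6-pack) $10.27: beer, wine and spirits → 12.25% + 1.5% local = 13.75% → $1.412125
Tablet $784.67: electronics → 7% + 0% local = 7% → $54.9269
Bottle of whiskey $79.98: beer, wine and spirits → 12.25% + 1.5% local = 13.75% → $10.99725
Phone case $41.15: all other tangible goods → 5.5% + 0% local = 5.5% → $2.26325
Wireless router $97.98: electronics → 7% + 0% local = 7% → $6.8586
Six-pack IPA $12.77: beer, wine and spirits → 12.25% + 1.5% local = 13.75% → $1.755875
Bottle of merlot $29.60: beer, wine and spirits → 12.25% + 1.5% local = 13.75% → $4.07
Subtotal = $1056.42; unrounded tax = $82.284 → $82.28; total due = $1138.70

$1138.70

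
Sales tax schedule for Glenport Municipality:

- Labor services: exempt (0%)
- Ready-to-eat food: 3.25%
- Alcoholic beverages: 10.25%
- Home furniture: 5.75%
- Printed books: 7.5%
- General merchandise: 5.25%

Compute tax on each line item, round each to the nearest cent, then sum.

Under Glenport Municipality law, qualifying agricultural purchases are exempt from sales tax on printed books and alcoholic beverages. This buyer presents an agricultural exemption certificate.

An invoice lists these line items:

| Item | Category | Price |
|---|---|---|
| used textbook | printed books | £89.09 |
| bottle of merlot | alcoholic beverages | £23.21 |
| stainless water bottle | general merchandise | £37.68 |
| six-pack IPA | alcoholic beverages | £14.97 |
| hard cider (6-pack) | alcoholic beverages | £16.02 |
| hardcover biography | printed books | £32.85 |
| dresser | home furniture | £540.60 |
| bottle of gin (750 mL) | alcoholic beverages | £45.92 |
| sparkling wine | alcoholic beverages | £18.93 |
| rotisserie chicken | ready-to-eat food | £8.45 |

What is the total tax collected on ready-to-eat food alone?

Rotisserie chicken £8.45: ready-to-eat food → 3.25% → £0.27
Tax on ready-to-eat food = £0.27

£0.27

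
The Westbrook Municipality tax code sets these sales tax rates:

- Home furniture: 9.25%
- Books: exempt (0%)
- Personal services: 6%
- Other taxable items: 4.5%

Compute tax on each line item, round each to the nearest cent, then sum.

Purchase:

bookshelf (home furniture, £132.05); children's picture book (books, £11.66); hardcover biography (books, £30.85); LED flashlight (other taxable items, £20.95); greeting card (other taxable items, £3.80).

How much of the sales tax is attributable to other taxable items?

£1.11

LED flashlight £20.95: other taxable items → 4.5% → £0.94
Greeting card £3.80: other taxable items → 4.5% → £0.17
Tax on other taxable items = £0.94 + £0.17 = £1.11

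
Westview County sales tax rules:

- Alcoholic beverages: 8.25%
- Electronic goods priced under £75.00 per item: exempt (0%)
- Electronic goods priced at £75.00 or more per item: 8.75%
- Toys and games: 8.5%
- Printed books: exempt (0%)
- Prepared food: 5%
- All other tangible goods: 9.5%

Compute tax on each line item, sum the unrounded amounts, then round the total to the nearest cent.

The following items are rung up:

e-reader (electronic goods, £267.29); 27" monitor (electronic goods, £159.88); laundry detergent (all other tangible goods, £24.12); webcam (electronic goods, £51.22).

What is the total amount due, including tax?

E-reader £267.29: electronic goods, £75.00 or more → 8.75% → £23.387875
27" monitor £159.88: electronic goods, £75.00 or more → 8.75% → £13.9895
Laundry detergent £24.12: all other tangible goods → 9.5% → £2.2914
Webcam £51.22: electronic goods, under £75.00 → 0% → £0.00
Subtotal = £502.51; unrounded tax = £39.668775 → £39.67; total due = £542.18

£542.18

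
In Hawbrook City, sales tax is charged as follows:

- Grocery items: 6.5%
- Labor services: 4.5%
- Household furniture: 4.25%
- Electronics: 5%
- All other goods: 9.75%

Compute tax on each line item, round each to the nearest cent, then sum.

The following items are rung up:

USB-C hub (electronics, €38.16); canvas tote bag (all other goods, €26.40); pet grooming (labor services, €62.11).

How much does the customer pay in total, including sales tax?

USB-C hub €38.16: electronics → 5% → €1.91
Canvas tote bag €26.40: all other goods → 9.75% → €2.57
Pet grooming €62.11: labor services → 4.5% → €2.79
Subtotal = €126.67; tax = €7.27; total due = €133.94

€133.94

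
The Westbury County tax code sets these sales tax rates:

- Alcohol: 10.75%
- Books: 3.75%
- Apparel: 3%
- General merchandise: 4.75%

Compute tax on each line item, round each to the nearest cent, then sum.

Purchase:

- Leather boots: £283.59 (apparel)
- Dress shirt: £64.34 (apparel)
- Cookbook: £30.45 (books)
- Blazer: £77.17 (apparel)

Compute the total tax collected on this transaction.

Leather boots £283.59: apparel → 3% → £8.51
Dress shirt £64.34: apparel → 3% → £1.93
Cookbook £30.45: books → 3.75% → £1.14
Blazer £77.17: apparel → 3% → £2.32
Total tax = £8.51 + £1.93 + £1.14 + £2.32 = £13.90

£13.90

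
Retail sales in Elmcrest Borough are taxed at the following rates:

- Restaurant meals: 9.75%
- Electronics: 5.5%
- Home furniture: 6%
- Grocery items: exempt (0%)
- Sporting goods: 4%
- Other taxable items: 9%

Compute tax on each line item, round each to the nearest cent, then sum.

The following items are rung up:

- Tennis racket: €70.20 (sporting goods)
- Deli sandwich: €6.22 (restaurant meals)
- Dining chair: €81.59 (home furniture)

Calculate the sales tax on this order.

€8.32

Tennis racket €70.20: sporting goods → 4% → €2.81
Deli sandwich €6.22: restaurant meals → 9.75% → €0.61
Dining chair €81.59: home furniture → 6% → €4.90
Total tax = €2.81 + €0.61 + €4.90 = €8.32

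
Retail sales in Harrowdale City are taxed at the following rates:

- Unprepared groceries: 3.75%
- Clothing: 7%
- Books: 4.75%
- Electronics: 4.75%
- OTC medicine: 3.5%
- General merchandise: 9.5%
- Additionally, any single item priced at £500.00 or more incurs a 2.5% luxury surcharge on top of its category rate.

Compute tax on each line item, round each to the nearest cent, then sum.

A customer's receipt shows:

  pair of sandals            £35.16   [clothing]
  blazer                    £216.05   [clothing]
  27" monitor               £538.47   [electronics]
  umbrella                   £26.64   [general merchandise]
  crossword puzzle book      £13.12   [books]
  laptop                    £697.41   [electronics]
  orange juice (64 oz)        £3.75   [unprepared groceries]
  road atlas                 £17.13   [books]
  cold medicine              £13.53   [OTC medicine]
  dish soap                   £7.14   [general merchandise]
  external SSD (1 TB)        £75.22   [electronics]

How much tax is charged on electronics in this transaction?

£93.17

27" monitor £538.47: electronics → 4.75% + 2.5% surcharge = 7.25% → £39.04
Laptop £697.41: electronics → 4.75% + 2.5% surcharge = 7.25% → £50.56
External SSD (1 TB) £75.22: electronics → 4.75% → £3.57
Tax on electronics = £39.04 + £50.56 + £3.57 = £93.17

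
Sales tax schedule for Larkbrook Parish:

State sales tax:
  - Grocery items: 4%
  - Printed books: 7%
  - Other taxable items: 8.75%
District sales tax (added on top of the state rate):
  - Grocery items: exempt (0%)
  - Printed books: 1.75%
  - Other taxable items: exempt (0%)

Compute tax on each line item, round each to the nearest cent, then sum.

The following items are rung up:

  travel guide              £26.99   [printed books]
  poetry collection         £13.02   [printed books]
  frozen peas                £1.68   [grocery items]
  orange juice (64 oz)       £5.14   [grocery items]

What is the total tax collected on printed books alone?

£3.50

Travel guide £26.99: printed books → 7% + 1.75% district = 8.75% → £2.36
Poetry collection £13.02: printed books → 7% + 1.75% district = 8.75% → £1.14
Tax on printed books = £2.36 + £1.14 = £3.50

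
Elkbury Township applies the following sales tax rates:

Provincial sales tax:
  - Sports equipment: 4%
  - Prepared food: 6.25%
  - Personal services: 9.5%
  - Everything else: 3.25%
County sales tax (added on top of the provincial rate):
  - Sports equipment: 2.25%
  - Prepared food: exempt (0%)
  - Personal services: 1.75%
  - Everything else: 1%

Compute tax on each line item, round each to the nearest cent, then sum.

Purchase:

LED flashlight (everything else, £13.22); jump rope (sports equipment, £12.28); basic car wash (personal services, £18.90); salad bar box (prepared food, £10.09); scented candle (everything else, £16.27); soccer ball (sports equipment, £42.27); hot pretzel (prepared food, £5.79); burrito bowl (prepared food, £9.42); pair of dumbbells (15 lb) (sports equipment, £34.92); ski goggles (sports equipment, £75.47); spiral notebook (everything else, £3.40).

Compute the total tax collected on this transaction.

£15.41

LED flashlight £13.22: everything else → 3.25% + 1% county = 4.25% → £0.56
Jump rope £12.28: sports equipment → 4% + 2.25% county = 6.25% → £0.77
Basic car wash £18.90: personal services → 9.5% + 1.75% county = 11.25% → £2.13
Salad bar box £10.09: prepared food → 6.25% + 0% county = 6.25% → £0.63
Scented candle £16.27: everything else → 3.25% + 1% county = 4.25% → £0.69
Soccer ball £42.27: sports equipment → 4% + 2.25% county = 6.25% → £2.64
Hot pretzel £5.79: prepared food → 6.25% + 0% county = 6.25% → £0.36
Burrito bowl £9.42: prepared food → 6.25% + 0% county = 6.25% → £0.59
Pair of dumbbells (15 lb) £34.92: sports equipment → 4% + 2.25% county = 6.25% → £2.18
Ski goggles £75.47: sports equipment → 4% + 2.25% county = 6.25% → £4.72
Spiral notebook £3.40: everything else → 3.25% + 1% county = 4.25% → £0.14
Total tax = £0.56 + £0.77 + £2.13 + £0.63 + £0.69 + £2.64 + £0.36 + £0.59 + £2.18 + £4.72 + £0.14 = £15.41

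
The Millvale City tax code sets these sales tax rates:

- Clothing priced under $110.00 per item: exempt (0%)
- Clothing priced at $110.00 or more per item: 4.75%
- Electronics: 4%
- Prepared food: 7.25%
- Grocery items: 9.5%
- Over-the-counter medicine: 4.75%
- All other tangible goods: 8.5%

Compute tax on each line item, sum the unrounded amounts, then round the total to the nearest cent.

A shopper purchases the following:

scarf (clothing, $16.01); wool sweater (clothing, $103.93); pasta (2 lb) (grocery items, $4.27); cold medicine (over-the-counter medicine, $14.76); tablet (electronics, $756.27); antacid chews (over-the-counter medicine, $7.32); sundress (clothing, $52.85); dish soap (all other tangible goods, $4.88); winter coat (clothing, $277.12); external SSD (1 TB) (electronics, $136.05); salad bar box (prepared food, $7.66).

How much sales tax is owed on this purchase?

$51.28

Scarf $16.01: clothing, under $110.00 → 0% → $0.00
Wool sweater $103.93: clothing, under $110.00 → 0% → $0.00
Pasta (2 lb) $4.27: grocery items → 9.5% → $0.40565
Cold medicine $14.76: over-the-counter medicine → 4.75% → $0.7011
Tablet $756.27: electronics → 4% → $30.2508
Antacid chews $7.32: over-the-counter medicine → 4.75% → $0.3477
Sundress $52.85: clothing, under $110.00 → 0% → $0.00
Dish soap $4.88: all other tangible goods → 8.5% → $0.4148
Winter coat $277.12: clothing, $110.00 or more → 4.75% → $13.1632
External SSD (1 TB) $136.05: electronics → 4% → $5.442
Salad bar box $7.66: prepared food → 7.25% → $0.55535
Unrounded tax sum = $51.2806 → $51.28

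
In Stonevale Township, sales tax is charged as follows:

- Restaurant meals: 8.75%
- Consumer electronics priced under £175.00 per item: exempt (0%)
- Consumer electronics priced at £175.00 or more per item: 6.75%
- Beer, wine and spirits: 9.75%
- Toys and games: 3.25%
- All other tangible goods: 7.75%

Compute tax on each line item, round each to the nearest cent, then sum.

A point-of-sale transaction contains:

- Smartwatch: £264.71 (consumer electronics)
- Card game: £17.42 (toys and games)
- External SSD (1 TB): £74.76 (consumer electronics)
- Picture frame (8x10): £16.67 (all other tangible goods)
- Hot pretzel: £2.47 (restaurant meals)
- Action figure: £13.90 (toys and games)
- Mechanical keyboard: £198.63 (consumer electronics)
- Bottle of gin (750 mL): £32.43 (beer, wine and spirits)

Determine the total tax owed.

£36.97

Smartwatch £264.71: consumer electronics, £175.00 or more → 6.75% → £17.87
Card game £17.42: toys and games → 3.25% → £0.57
External SSD (1 TB) £74.76: consumer electronics, under £175.00 → 0% → £0.00
Picture frame (8x10) £16.67: all other tangible goods → 7.75% → £1.29
Hot pretzel £2.47: restaurant meals → 8.75% → £0.22
Action figure £13.90: toys and games → 3.25% → £0.45
Mechanical keyboard £198.63: consumer electronics, £175.00 or more → 6.75% → £13.41
Bottle of gin (750 mL) £32.43: beer, wine and spirits → 9.75% → £3.16
Total tax = £17.87 + £0.57 + £1.29 + £0.22 + £0.45 + £13.41 + £3.16 = £36.97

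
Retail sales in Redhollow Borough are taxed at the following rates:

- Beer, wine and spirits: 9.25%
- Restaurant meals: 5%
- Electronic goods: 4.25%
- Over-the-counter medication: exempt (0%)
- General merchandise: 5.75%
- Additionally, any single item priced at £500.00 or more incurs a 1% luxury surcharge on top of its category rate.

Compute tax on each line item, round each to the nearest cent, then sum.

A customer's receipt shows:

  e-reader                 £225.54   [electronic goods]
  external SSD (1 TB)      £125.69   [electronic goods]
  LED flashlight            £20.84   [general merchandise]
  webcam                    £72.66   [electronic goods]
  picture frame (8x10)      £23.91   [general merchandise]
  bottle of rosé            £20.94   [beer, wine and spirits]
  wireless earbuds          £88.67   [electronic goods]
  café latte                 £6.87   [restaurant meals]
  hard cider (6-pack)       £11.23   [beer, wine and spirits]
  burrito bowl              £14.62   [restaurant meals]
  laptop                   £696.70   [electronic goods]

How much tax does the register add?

E-reader £225.54: electronic goods → 4.25% → £9.59
External SSD (1 TB) £125.69: electronic goods → 4.25% → £5.34
LED flashlight £20.84: general merchandise → 5.75% → £1.20
Webcam £72.66: electronic goods → 4.25% → £3.09
Picture frame (8x10) £23.91: general merchandise → 5.75% → £1.37
Bottle of rosé £20.94: beer, wine and spirits → 9.25% → £1.94
Wireless earbuds £88.67: electronic goods → 4.25% → £3.77
Café latte £6.87: restaurant meals → 5% → £0.34
Hard cider (6-pack) £11.23: beer, wine and spirits → 9.25% → £1.04
Burrito bowl £14.62: restaurant meals → 5% → £0.73
Laptop £696.70: electronic goods → 4.25% + 1% surcharge = 5.25% → £36.58
Total tax = £9.59 + £5.34 + £1.20 + £3.09 + £1.37 + £1.94 + £3.77 + £0.34 + £1.04 + £0.73 + £36.58 = £64.99

£64.99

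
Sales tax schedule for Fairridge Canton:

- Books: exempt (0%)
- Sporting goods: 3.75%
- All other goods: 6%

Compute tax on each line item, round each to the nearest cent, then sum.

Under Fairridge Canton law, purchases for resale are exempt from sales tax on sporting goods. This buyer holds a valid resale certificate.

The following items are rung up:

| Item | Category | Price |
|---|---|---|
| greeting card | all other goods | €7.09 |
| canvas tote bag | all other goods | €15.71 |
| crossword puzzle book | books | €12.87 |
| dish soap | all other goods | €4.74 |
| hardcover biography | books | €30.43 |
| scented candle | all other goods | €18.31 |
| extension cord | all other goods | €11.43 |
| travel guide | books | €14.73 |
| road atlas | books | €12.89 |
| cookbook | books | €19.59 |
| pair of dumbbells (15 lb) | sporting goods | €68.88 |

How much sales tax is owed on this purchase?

Greeting card €7.09: all other goods → 6% → €0.43
Canvas tote bag €15.71: all other goods → 6% → €0.94
Crossword puzzle book €12.87: books → 0% → €0.00
Dish soap €4.74: all other goods → 6% → €0.28
Hardcover biography €30.43: books → 0% → €0.00
Scented candle €18.31: all other goods → 6% → €1.10
Extension cord €11.43: all other goods → 6% → €0.69
Travel guide €14.73: books → 0% → €0.00
Road atlas €12.89: books → 0% → €0.00
Cookbook €19.59: books → 0% → €0.00
Pair of dumbbells (15 lb) €68.88: sporting goods, buyer-exempt → 0% → €0.00
Total tax = €0.43 + €0.94 + €0.28 + €1.10 + €0.69 = €3.44

€3.44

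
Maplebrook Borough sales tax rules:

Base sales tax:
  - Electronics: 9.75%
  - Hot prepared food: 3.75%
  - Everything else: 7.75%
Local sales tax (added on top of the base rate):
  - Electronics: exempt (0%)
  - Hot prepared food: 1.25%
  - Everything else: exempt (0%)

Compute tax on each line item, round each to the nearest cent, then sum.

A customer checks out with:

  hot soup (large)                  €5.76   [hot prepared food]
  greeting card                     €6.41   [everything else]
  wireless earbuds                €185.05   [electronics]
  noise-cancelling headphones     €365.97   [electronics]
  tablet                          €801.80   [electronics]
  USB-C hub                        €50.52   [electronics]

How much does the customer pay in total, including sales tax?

€1553.13

Hot soup (large) €5.76: hot prepared food → 3.75% + 1.25% local = 5% → €0.29
Greeting card €6.41: everything else → 7.75% + 0% local = 7.75% → €0.50
Wireless earbuds €185.05: electronics → 9.75% + 0% local = 9.75% → €18.04
Noise-cancelling headphones €365.97: electronics → 9.75% + 0% local = 9.75% → €35.68
Tablet €801.80: electronics → 9.75% + 0% local = 9.75% → €78.18
USB-C hub €50.52: electronics → 9.75% + 0% local = 9.75% → €4.93
Subtotal = €1415.51; tax = €137.62; total due = €1553.13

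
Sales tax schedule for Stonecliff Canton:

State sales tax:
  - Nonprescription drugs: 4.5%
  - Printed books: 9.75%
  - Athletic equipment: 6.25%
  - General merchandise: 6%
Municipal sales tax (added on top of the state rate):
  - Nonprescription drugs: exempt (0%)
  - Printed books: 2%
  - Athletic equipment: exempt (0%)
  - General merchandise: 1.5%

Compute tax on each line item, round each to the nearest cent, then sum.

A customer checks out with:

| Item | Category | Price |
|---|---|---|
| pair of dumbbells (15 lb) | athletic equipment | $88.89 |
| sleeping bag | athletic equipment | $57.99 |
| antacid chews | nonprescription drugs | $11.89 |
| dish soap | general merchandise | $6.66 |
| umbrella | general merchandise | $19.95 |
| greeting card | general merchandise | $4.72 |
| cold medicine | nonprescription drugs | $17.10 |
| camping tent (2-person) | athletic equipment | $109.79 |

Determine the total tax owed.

Pair of dumbbells (15 lb) $88.89: athletic equipment → 6.25% + 0% municipal = 6.25% → $5.56
Sleeping bag $57.99: athletic equipment → 6.25% + 0% municipal = 6.25% → $3.62
Antacid chews $11.89: nonprescription drugs → 4.5% + 0% municipal = 4.5% → $0.54
Dish soap $6.66: general merchandise → 6% + 1.5% municipal = 7.5% → $0.50
Umbrella $19.95: general merchandise → 6% + 1.5% municipal = 7.5% → $1.50
Greeting card $4.72: general merchandise → 6% + 1.5% municipal = 7.5% → $0.35
Cold medicine $17.10: nonprescription drugs → 4.5% + 0% municipal = 4.5% → $0.77
Camping tent (2-person) $109.79: athletic equipment → 6.25% + 0% municipal = 6.25% → $6.86
Total tax = $5.56 + $3.62 + $0.54 + $0.50 + $1.50 + $0.35 + $0.77 + $6.86 = $19.70

$19.70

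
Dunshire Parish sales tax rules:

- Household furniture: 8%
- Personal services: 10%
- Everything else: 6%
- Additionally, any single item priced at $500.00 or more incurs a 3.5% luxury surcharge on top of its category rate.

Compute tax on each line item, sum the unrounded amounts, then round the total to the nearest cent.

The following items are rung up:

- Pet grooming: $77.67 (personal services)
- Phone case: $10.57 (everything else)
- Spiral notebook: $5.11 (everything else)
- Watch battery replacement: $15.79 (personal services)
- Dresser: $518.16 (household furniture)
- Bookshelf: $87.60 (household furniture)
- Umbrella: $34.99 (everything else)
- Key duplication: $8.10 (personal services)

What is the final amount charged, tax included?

Pet grooming $77.67: personal services → 10% → $7.767
Phone case $10.57: everything else → 6% → $0.6342
Spiral notebook $5.11: everything else → 6% → $0.3066
Watch battery replacement $15.79: personal services → 10% → $1.579
Dresser $518.16: household furniture → 8% + 3.5% surcharge = 11.5% → $59.5884
Bookshelf $87.60: household furniture → 8% → $7.008
Umbrella $34.99: everything else → 6% → $2.0994
Key duplication $8.10: personal services → 10% → $0.81
Subtotal = $757.99; unrounded tax = $79.7926 → $79.79; total due = $837.78

$837.78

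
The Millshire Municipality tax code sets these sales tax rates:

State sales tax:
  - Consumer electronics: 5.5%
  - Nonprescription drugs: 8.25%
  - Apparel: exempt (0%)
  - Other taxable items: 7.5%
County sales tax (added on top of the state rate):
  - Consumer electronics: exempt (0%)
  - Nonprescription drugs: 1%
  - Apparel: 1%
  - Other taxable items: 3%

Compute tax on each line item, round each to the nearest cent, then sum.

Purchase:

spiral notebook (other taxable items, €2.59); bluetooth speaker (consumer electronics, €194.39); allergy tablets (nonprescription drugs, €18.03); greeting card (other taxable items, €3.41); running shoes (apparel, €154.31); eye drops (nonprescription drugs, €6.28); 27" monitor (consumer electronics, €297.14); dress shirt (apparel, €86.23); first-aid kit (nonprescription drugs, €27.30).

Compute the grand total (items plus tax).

€824.52

Spiral notebook €2.59: other taxable items → 7.5% + 3% county = 10.5% → €0.27
Bluetooth speaker €194.39: consumer electronics → 5.5% + 0% county = 5.5% → €10.69
Allergy tablets €18.03: nonprescription drugs → 8.25% + 1% county = 9.25% → €1.67
Greeting card €3.41: other taxable items → 7.5% + 3% county = 10.5% → €0.36
Running shoes €154.31: apparel → 0% + 1% county = 1% → €1.54
Eye drops €6.28: nonprescription drugs → 8.25% + 1% county = 9.25% → €0.58
27" monitor €297.14: consumer electronics → 5.5% + 0% county = 5.5% → €16.34
Dress shirt €86.23: apparel → 0% + 1% county = 1% → €0.86
First-aid kit €27.30: nonprescription drugs → 8.25% + 1% county = 9.25% → €2.53
Subtotal = €789.68; tax = €34.84; total due = €824.52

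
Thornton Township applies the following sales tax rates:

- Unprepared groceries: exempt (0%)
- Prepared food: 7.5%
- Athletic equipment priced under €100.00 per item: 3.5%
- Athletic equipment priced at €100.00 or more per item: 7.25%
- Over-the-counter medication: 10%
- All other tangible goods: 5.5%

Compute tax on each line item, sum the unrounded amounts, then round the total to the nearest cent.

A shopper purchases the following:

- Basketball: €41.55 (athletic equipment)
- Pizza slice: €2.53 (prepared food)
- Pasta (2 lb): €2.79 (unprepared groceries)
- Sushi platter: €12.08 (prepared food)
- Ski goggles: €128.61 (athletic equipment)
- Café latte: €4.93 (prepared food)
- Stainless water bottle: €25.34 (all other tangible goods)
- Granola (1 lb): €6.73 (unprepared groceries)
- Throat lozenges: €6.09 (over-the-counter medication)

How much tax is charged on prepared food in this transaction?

Pizza slice €2.53: prepared food → 7.5% → €0.18975
Sushi platter €12.08: prepared food → 7.5% → €0.906
Café latte €4.93: prepared food → 7.5% → €0.36975
Tax on prepared food: unrounded sum = €1.4655 → €1.47

€1.47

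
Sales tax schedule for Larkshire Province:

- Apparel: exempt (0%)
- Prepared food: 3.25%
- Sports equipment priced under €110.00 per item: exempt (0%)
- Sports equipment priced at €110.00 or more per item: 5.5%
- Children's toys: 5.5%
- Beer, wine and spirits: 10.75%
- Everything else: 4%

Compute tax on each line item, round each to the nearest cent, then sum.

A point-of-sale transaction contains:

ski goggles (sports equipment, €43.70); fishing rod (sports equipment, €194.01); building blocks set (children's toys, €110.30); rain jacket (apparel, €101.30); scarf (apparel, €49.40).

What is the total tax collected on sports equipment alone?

Ski goggles €43.70: sports equipment, under €110.00 → 0% → €0.00
Fishing rod €194.01: sports equipment, €110.00 or more → 5.5% → €10.67
Tax on sports equipment = €0.00 + €10.67 = €10.67

€10.67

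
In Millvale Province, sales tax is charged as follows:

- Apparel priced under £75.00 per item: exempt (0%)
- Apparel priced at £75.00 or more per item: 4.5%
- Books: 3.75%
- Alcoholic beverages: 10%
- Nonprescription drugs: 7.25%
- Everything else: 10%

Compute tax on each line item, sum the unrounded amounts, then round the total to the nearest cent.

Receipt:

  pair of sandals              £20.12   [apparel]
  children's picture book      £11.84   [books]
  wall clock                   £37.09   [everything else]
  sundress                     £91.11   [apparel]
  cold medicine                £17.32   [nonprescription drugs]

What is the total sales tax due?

£9.51

Pair of sandals £20.12: apparel, under £75.00 → 0% → £0.00
Children's picture book £11.84: books → 3.75% → £0.444
Wall clock £37.09: everything else → 10% → £3.709
Sundress £91.11: apparel, £75.00 or more → 4.5% → £4.09995
Cold medicine £17.32: nonprescription drugs → 7.25% → £1.2557
Unrounded tax sum = £9.50865 → £9.51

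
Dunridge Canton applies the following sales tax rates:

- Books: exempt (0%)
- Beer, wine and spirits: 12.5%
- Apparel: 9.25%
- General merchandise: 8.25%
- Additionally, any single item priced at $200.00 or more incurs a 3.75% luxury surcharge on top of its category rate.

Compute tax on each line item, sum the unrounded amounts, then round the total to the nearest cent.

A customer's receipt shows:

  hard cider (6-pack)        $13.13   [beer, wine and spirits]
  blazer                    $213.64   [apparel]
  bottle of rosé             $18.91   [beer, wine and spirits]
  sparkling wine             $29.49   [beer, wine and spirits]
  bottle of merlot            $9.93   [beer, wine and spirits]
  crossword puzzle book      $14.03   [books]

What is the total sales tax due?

$36.71

Hard cider (6-pack) $13.13: beer, wine and spirits → 12.5% → $1.64125
Blazer $213.64: apparel → 9.25% + 3.75% surcharge = 13% → $27.7732
Bottle of rosé $18.91: beer, wine and spirits → 12.5% → $2.36375
Sparkling wine $29.49: beer, wine and spirits → 12.5% → $3.68625
Bottle of merlot $9.93: beer, wine and spirits → 12.5% → $1.24125
Crossword puzzle book $14.03: books → 0% → $0.00
Unrounded tax sum = $36.7057 → $36.71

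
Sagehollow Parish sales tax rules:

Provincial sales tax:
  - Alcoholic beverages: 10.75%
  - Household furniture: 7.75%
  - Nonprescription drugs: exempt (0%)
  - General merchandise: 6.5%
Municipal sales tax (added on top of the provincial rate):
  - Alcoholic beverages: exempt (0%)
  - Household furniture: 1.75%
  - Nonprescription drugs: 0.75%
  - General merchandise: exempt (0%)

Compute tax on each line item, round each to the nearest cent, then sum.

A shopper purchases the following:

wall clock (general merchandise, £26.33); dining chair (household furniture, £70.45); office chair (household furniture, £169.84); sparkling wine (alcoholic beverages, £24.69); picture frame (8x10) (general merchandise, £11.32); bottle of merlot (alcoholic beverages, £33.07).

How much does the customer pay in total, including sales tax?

Wall clock £26.33: general merchandise → 6.5% + 0% municipal = 6.5% → £1.71
Dining chair £70.45: household furniture → 7.75% + 1.75% municipal = 9.5% → £6.69
Office chair £169.84: household furniture → 7.75% + 1.75% municipal = 9.5% → £16.13
Sparkling wine £24.69: alcoholic beverages → 10.75% + 0% municipal = 10.75% → £2.65
Picture frame (8x10) £11.32: general merchandise → 6.5% + 0% municipal = 6.5% → £0.74
Bottle of merlot £33.07: alcoholic beverages → 10.75% + 0% municipal = 10.75% → £3.56
Subtotal = £335.70; tax = £31.48; total due = £367.18

£367.18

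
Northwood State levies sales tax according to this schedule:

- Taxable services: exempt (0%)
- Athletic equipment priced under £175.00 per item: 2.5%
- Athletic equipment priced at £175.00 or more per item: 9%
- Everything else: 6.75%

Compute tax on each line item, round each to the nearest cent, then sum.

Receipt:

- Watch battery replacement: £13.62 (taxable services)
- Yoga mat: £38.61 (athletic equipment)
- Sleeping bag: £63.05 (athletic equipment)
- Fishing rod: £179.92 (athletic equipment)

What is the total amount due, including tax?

Watch battery replacement £13.62: taxable services → 0% → £0.00
Yoga mat £38.61: athletic equipment, under £175.00 → 2.5% → £0.97
Sleeping bag £63.05: athletic equipment, under £175.00 → 2.5% → £1.58
Fishing rod £179.92: athletic equipment, £175.00 or more → 9% → £16.19
Subtotal = £295.20; tax = £18.74; total due = £313.94

£313.94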